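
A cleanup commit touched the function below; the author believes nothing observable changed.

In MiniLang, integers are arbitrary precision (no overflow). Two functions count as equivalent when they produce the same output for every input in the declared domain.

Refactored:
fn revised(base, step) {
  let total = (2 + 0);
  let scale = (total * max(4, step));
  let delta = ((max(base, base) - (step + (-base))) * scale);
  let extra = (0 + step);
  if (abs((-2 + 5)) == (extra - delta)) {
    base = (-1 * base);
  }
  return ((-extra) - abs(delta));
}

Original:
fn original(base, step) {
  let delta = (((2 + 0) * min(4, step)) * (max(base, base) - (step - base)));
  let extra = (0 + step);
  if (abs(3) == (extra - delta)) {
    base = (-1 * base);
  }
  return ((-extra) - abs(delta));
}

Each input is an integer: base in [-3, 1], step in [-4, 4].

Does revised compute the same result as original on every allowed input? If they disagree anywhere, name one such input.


Take base=-3, step=-3.
original: delta=18, then extra=-3, then (abs(3) == (extra - delta)) is false, then returns -15
revised: total=2, then scale=8, then delta=-24, then extra=-3, then (abs((-2 + 5)) == (extra - delta)) is false, then returns -21
-15 and -21 differ, so these are not the same function on this domain.
verdict: not equivalent; witness: base=-3, step=-3


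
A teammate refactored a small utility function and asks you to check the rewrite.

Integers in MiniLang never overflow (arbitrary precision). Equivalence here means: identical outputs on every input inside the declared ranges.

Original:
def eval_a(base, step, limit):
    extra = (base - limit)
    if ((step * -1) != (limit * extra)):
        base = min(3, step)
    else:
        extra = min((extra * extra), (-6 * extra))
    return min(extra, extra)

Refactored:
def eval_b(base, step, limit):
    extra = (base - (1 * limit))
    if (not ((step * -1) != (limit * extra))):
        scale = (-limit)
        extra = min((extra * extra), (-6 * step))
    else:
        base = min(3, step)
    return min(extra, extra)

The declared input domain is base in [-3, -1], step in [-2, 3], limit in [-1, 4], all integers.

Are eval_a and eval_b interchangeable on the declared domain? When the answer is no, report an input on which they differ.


Try base=-3, step=0, limit=0.
eval_a: extra becomes -3; next ((step * -1) != (limit * extra)) evaluates to false; next extra becomes 9; next final value 9
eval_b: extra becomes -3; next (not ((step * -1) != (limit * extra))) evaluates to true; next scale becomes 0; next extra becomes 0; next final value 0
9 and 0 differ, so these are not the same function on this domain.
verdict: not equivalent; witness: base=-3, step=0, limit=0


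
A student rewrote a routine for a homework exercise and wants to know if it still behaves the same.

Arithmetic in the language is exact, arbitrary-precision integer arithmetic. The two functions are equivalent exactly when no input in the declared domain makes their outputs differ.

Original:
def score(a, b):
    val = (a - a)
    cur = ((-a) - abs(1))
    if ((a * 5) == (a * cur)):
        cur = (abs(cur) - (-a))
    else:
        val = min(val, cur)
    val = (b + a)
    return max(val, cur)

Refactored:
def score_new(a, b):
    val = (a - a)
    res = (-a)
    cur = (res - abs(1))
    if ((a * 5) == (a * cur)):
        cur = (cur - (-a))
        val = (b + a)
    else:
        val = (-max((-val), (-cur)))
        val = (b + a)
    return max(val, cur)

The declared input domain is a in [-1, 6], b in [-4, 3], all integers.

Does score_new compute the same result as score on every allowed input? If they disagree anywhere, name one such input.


There is a counterexample at a=0, b=-4: 1 on one side, -1 on the other.
score: val becomes 0; next cur becomes -1; next ((a * 5) == (a * cur)) evaluates to true; next cur becomes 1; next val becomes -4; next final value 1
score_new: val becomes 0; next res becomes 0; next cur becomes -1; next ((a * 5) == (a * cur)) evaluates to true; next cur becomes -1; next val becomes -4; next final value -1
verdict: not equivalent; witness: a=0, b=-4


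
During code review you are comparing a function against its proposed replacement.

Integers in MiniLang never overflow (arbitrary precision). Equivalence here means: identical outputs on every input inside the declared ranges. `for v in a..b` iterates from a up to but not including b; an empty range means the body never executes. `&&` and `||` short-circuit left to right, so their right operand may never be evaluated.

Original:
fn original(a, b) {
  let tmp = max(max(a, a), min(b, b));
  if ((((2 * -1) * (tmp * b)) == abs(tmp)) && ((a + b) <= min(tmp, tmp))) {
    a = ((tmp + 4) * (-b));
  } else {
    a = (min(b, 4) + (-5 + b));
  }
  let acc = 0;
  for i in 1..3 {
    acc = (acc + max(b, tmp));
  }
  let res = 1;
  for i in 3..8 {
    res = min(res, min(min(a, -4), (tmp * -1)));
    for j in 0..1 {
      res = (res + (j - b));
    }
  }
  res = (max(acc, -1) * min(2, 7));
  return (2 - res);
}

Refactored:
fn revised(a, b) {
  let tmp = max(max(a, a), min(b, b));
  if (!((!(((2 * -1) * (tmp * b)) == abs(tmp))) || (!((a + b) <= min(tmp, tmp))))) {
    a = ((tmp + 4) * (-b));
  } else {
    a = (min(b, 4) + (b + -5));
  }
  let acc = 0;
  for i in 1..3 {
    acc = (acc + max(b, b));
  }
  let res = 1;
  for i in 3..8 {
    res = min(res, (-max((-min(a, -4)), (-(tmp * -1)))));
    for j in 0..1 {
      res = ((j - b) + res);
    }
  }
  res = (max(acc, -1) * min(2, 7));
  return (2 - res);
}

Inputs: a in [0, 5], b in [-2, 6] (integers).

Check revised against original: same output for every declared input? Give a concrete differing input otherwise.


There is a counterexample at a=0, b=-2: 2 on one side, 4 on the other.
original: tmp := 0 | ((((2 * -1) * (tmp * b)) == abs(tmp)) && ((a + b) <= min(tmp, tmp))): true | a := 8 | acc := 0 | iter i=1: | acc := 0 | iter i=2: | acc := 0 | res := 1 | iter i=3: | res := -4 | iter j=0: | res := -2 | iter i=4: | res := -4 | iter j=0: | res := -2 | iter i=5: | res := -4 | iter j=0: | res := -2 | iter i=6: | res := -4 | iter j=0: | res := -2 | iter i=7: | res := -4 | iter j=0: | res := -2 | res := 0 | result 2
revised: tmp := 0 | (!((!(((2 * -1) * (tmp * b)) == abs(tmp))) || (!((a + b) <= min(tmp, tmp))))): true | a := 8 | acc := 0 | iter i=1: | acc := -2 | iter i=2: | acc := -4 | res := 1 | iter i=3: | res := -4 | iter j=0: | res := -2 | iter i=4: | res := -4 | iter j=0: | res := -2 | iter i=5: | res := -4 | iter j=0: | res := -2 | iter i=6: | res := -4 | iter j=0: | res := -2 | iter i=7: | res := -4 | iter j=0: | res := -2 | res := -2 | result 4
verdict: not equivalent; witness: a=0, b=-2


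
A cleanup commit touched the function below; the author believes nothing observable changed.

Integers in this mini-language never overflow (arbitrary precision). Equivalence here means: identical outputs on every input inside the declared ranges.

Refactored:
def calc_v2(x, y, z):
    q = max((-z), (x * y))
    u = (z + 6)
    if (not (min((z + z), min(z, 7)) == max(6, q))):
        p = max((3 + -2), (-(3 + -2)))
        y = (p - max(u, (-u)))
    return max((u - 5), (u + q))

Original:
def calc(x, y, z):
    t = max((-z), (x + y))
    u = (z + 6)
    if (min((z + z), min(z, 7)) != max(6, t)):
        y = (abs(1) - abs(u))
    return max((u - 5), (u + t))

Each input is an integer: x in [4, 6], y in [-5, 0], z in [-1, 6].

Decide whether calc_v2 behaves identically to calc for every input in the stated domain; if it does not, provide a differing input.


On input x=4, y=-5, z=2, calc returns 7 while calc_v2 returns 6.
verdict: not equivalent; witness: x=4, y=-5, z=2


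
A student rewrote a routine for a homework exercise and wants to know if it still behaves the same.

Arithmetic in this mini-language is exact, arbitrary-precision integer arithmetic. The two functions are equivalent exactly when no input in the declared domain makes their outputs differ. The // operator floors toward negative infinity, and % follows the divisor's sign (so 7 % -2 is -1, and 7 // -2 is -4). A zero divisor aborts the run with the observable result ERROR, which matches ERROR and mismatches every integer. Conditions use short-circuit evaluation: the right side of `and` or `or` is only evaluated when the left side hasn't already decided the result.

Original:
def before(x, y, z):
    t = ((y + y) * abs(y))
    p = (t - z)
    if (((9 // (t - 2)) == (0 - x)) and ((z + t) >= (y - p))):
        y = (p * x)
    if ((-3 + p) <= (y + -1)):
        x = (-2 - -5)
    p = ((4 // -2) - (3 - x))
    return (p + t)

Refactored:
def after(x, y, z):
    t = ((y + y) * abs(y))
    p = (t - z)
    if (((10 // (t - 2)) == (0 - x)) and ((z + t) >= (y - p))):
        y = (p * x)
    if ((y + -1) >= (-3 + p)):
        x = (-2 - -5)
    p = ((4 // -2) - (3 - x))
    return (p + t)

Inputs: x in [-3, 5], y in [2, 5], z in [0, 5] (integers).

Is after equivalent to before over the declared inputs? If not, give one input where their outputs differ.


Although `9` became `10`, no input in the stated domain can expose it.
Spot check at x=3, y=3, z=4 — before: t becomes 18; next p becomes 14; next (((9 // (t - 2)) == (0 - x)) and ((z + t) >= (y - p))) evaluates to false; next ((-3 + p) <= (y + -1)) evaluates to false; next p becomes -2; next final value 16. after: t becomes 18; next p becomes 14; next (((10 // (t - 2)) == (0 - x)) and ((z + t) >= (y - p))) evaluates to false; next ((y + -1) >= (-3 + p)) evaluates to false; next p becomes -2; next final value 16. Both give 16.
Checked all 216 inputs in the declared domain: the outputs agree on every one.
verdict: equivalent


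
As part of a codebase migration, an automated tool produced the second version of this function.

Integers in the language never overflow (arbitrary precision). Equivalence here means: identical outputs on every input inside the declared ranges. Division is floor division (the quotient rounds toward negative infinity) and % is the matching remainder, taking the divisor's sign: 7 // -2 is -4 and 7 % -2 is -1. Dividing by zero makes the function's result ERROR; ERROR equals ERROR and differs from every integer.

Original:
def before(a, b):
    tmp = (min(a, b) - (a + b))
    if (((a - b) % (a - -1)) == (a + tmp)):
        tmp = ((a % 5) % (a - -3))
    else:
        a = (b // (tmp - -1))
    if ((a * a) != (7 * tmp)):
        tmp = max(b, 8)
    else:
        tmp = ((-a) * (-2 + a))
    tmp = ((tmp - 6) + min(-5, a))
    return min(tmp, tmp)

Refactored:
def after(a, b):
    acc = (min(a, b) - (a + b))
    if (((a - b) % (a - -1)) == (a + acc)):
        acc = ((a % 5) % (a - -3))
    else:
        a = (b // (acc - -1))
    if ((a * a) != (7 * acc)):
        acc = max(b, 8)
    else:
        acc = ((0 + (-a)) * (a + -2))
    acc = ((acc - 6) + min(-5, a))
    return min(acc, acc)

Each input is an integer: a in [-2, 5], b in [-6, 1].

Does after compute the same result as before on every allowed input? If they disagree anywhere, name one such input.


Equivalent — the differences include arithmetic usage differs; local variable names differ; constant usage differs, yet no declared input distinguishes the two.
One worked example (a=5, b=-2) — before: tmp becomes -5; next (((a - b) % (a - -1)) == (a + tmp)) evaluates to false; next a becomes 0; next ((a * a) != (7 * tmp)) evaluates to true; next tmp becomes 8; next tmp becomes -3; next final value -3; after: acc becomes -5; next (((a - b) % (a - -1)) == (a + acc)) evaluates to false; next a becomes 0; next ((a * a) != (7 * acc)) evaluates to true; next acc becomes 8; next acc becomes -3; next final value -3; agreement on -3.
An exhaustive pass over the 64 declared inputs shows identical outputs.
verdict: equivalent


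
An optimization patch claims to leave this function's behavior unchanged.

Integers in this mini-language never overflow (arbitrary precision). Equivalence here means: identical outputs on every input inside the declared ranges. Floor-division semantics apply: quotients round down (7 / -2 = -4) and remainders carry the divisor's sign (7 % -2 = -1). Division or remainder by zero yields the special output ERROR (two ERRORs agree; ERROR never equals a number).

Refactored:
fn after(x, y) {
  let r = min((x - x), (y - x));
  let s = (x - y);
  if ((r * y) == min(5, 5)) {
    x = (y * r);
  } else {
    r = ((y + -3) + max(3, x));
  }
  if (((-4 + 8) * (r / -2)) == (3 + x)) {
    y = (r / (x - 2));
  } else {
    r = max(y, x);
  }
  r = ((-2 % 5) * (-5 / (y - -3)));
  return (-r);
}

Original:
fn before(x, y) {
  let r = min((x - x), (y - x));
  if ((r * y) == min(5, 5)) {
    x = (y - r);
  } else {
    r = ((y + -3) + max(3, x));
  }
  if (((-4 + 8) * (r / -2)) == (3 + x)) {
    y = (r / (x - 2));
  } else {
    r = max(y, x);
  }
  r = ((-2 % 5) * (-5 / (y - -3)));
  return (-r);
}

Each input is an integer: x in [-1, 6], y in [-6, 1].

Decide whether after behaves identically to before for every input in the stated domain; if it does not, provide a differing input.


Evaluate both at x=4, y=-1.
before: r=-5, then ((r * y) == min(5, 5)) is true, then x=4, then (((-4 + 8) * (r / -2)) == (3 + x)) is false, then r=4, then r=-9, then returns 9
after: r=-5, then s=5, then ((r * y) == min(5, 5)) is true, then x=5, then (((-4 + 8) * (r / -2)) == (3 + x)) is true, then y=-2, then r=-15, then returns 15
9 and 15 differ, so these are not the same function on this domain.
verdict: not equivalent; witness: x=4, y=-1


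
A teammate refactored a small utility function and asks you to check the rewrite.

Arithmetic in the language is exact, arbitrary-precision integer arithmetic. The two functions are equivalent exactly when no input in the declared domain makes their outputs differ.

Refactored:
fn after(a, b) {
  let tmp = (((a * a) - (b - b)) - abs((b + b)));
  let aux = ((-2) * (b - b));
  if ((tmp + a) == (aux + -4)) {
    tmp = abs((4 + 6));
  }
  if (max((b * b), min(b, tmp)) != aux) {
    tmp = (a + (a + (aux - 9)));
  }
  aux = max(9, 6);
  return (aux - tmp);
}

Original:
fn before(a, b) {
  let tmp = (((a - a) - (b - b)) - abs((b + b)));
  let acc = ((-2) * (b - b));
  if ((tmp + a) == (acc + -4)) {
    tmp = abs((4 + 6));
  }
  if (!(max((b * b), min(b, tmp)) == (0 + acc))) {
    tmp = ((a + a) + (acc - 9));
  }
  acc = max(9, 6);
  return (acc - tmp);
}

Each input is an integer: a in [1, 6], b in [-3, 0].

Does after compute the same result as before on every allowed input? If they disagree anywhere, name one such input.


Take a=1, b=0.
before: tmp = 0; acc = 0; ((tmp + a) == (acc + -4)) -> false; (!(max((b * b), min(b, tmp)) == (0 + acc))) -> false; acc = 9; return 9
after: tmp = 1; aux = 0; ((tmp + a) == (aux + -4)) -> false; (max((b * b), min(b, tmp)) != aux) -> false; aux = 9; return 8
9 != 8, so the rewrite changes behavior.
verdict: not equivalent; witness: a=1, b=0


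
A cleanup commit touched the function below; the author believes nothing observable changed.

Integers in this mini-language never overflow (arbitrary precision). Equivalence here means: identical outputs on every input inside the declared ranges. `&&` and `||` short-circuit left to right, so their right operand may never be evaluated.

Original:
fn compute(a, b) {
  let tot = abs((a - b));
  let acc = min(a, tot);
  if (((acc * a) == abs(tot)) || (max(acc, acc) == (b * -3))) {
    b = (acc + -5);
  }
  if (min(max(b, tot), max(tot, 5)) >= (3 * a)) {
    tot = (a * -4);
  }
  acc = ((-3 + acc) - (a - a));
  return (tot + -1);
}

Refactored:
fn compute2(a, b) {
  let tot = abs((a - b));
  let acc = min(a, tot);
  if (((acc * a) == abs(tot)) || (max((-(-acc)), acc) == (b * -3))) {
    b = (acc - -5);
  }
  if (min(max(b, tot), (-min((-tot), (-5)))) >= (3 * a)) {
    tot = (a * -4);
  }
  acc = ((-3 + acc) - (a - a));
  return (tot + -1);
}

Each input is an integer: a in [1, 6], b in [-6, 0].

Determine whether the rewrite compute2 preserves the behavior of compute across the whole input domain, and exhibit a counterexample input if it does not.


Run the pair on a=1, b=0.
compute: tot=1, then acc=1, then (((acc * a) == abs(tot)) || (max(acc, acc) == (b * -3))) is true, then b=-4, then (min(max(b, tot), max(tot, 5)) >= (3 * a)) is false, then acc=-2, then returns 0
compute2: tot=1, then acc=1, then (((acc * a) == abs(tot)) || (max((-(-acc)), acc) == (b * -3))) is true, then b=6, then (min(max(b, tot), (-min((-tot), (-5)))) >= (3 * a)) is true, then tot=-4, then acc=-2, then returns -5
0 != -5, so the rewrite changes behavior.
verdict: not equivalent; witness: a=1, b=0


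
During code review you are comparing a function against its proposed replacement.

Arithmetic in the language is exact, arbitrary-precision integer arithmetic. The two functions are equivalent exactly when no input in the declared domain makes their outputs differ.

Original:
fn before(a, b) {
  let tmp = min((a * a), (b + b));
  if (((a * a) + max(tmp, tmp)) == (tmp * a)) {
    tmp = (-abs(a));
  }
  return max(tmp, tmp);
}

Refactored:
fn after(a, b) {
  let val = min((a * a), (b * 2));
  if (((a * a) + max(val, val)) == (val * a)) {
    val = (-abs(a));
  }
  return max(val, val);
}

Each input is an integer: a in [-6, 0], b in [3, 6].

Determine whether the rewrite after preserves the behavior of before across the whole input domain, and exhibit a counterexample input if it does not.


The two are interchangeable: constant usage differs; and local variable names differ; and arithmetic usage differs, and every declared input agrees.
Tracing a=-4, b=5: before: tmp = 10; (((a * a) + max(tmp, tmp)) == (tmp * a)) -> false; return 10 | after: val = 10; (((a * a) + max(val, val)) == (val * a)) -> false; return 10 — matching result 10.
Sweeping the whole domain (28 inputs) finds no disagreement.
verdict: equivalent


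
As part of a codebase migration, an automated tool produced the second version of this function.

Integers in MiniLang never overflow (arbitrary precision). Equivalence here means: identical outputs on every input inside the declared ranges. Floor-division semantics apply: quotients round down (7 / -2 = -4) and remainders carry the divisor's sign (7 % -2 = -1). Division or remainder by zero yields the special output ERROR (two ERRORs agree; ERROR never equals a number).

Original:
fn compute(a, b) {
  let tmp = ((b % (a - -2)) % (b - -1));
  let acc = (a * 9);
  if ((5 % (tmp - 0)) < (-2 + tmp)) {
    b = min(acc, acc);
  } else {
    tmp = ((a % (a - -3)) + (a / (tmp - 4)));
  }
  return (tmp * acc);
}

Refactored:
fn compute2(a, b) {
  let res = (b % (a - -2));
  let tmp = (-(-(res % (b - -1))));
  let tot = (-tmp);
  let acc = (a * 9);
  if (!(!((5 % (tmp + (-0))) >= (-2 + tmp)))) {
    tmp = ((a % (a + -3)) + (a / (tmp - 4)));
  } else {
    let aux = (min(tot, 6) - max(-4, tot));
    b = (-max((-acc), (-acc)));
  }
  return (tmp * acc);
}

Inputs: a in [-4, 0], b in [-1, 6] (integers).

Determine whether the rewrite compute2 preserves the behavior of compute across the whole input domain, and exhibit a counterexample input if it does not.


The rewrite breaks on a=-4, b=1, where the results are -36 and 108.
compute: tmp := 1 | acc := -36 | ((5 % (tmp - 0)) < (-2 + tmp)): false | tmp := 1 | result -36
compute2: res := -1 | tmp := 1 | tot := -1 | acc := -36 | (!(!((5 % (tmp + (-0))) >= (-2 + tmp)))): true | tmp := -3 | result 108
verdict: not equivalent; witness: a=-4, b=1


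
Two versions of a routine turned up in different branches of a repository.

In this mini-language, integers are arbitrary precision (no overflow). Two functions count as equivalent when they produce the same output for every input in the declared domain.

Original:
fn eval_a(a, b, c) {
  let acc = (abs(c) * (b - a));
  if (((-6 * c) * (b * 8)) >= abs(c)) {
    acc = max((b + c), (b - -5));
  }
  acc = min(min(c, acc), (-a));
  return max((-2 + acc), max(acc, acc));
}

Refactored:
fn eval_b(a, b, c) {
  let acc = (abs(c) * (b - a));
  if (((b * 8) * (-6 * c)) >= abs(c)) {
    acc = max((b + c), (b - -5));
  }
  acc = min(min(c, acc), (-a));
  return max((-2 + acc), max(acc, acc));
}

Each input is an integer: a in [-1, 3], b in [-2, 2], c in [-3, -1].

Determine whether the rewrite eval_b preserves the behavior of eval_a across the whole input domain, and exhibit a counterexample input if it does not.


Although same computation, different form, 75/75 inputs agree.
verdict: equivalent


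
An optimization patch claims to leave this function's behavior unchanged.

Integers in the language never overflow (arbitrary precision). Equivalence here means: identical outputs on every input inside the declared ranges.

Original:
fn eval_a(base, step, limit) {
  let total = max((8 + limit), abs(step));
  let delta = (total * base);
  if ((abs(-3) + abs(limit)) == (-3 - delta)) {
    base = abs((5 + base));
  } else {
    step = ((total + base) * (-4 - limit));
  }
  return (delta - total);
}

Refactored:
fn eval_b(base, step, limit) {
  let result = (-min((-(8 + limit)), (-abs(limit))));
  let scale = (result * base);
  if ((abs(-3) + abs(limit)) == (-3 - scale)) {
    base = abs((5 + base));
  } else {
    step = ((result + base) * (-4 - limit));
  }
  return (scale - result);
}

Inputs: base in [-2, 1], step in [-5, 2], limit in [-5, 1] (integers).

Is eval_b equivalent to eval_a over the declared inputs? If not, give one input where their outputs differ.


Consider the input base=-2, step=-5, limit=-4.
eval_a: total becomes 5; next delta becomes -10; next ((abs(-3) + abs(limit)) == (-3 - delta)) evaluates to true; next base becomes 3; next final value -15
eval_b: result becomes 4; next scale becomes -8; next ((abs(-3) + abs(limit)) == (-3 - scale)) evaluates to false; next step becomes 0; next final value -12
-15 != -12, so the rewrite changes behavior.
verdict: not equivalent; witness: base=-2, step=-5, limit=-4


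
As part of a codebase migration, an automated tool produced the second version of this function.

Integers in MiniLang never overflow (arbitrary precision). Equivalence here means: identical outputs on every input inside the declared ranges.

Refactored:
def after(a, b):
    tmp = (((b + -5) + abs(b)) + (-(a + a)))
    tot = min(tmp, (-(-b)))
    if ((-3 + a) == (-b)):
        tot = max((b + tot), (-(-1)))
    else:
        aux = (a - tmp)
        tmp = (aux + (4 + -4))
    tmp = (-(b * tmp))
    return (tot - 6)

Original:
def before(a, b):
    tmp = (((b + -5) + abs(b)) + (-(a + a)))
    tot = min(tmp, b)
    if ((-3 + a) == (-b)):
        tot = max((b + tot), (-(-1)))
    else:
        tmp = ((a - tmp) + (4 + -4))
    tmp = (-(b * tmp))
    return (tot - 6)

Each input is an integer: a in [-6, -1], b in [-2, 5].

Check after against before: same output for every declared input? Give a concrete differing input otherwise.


Side by side, the visible changes include: local variable names differ; also statement counts differ.
Spot check at a=-6, b=2 — before: tmp=11, then tot=2, then ((-3 + a) == (-b)) is false, then tmp=-17, then tmp=34, then returns -4. after: tmp=11, then tot=2, then ((-3 + a) == (-b)) is false, then aux=-17, then tmp=-17, then tmp=34, then returns -4. Both give -4.
Across all 48 domain points the two functions coincide.
verdict: equivalent


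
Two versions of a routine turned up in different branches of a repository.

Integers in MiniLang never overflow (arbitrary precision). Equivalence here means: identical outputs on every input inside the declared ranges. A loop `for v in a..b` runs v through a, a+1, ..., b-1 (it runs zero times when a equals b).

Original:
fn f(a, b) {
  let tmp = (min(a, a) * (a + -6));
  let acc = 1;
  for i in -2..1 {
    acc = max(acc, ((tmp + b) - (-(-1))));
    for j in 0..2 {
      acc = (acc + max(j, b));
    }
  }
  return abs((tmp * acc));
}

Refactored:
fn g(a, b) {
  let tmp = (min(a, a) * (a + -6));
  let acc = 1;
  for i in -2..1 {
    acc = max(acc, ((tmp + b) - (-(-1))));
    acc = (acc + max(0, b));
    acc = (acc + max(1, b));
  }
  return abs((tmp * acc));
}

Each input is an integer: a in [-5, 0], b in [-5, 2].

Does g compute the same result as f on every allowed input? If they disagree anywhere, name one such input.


Equivalent — the differences include loop structure differs; also constant usage differs; also min/max/abs usage differs; also arithmetic usage differs; also local variable names differ, yet no declared input distinguishes the two.
One worked example (a=-4, b=2) — f: tmp := 40 | acc := 1 | iter i=-2: | acc := 41 | iter j=0: | acc := 43 | iter j=1: | acc := 45 | iter i=-1: | acc := 45 | iter j=0: | acc := 47 | iter j=1: | acc := 49 | iter i=0: | acc := 49 | iter j=0: | acc := 51 | iter j=1: | acc := 53 | result 2120; g: tmp := 40 | acc := 1 | iter i=-2: | acc := 41 | acc := 43 | acc := 45 | iter i=-1: | acc := 45 | acc := 47 | acc := 49 | iter i=0: | acc := 49 | acc := 51 | acc := 53 | result 2120; agreement on 2120.
Sweeping the whole domain (48 inputs) finds no disagreement.
verdict: equivalent


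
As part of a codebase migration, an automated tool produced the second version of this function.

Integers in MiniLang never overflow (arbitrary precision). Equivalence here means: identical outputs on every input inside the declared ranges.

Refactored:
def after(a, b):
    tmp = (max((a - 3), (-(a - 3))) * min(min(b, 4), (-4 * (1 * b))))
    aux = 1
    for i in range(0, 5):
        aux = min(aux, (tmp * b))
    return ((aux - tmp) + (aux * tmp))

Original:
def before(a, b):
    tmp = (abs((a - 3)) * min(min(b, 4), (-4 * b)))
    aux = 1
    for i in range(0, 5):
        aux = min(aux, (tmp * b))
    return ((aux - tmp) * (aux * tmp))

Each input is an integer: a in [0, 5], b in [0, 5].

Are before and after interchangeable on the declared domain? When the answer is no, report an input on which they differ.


Run the pair on a=0, b=1.
before: tmp := -12 | aux := 1 | iter i=0: | aux := -12 | iter i=1: | aux := -12 | iter i=2: | aux := -12 | iter i=3: | aux := -12 | iter i=4: | aux := -12 | result 0
after: tmp := -12 | aux := 1 | iter i=0: | aux := -12 | iter i=1: | aux := -12 | iter i=2: | aux := -12 | iter i=3: | aux := -12 | iter i=4: | aux := -12 | result 144
0 != 144, so the rewrite changes behavior.
verdict: not equivalent; witness: a=0, b=1


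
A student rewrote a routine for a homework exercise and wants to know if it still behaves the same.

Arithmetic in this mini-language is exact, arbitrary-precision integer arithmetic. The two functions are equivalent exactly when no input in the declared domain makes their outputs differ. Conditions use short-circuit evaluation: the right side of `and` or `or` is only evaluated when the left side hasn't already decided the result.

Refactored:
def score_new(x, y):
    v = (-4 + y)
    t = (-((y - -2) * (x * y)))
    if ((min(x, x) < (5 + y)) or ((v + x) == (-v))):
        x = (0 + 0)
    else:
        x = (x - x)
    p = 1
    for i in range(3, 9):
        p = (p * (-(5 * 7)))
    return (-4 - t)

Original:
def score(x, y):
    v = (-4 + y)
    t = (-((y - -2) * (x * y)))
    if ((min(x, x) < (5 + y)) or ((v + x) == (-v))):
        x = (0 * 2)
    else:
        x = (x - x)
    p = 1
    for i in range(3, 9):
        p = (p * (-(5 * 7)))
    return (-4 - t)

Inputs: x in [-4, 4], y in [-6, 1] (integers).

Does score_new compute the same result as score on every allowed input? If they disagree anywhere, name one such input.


Side by side, the visible changes include: arithmetic usage differs, and constant usage differs.
As a probe, take x=1, y=0: score runs v becomes -4; next t becomes 0; next ((min(x, x) < (5 + y)) or ((v + x) == (-v))) evaluates to true; next x becomes 0; next p becomes 1; next at i=3:; next p becomes -35; next at i=4:; next p becomes 1225; next at i=5:; next p becomes -42875; next at i=6:; next p becomes 1500625; next at i=7:; next p becomes -52521875; next at i=8:; next p becomes 1838265625; next final value -4; score_new runs v becomes -4; next t becomes 0; next ((min(x, x) < (5 + y)) or ((v + x) == (-v))) evaluates to true; next x becomes 0; next p becomes 1; next at i=3:; next p becomes -35; next at i=4:; next p becomes 1225; next at i=5:; next p becomes -42875; next at i=6:; next p becomes 1500625; next at i=7:; next p becomes -52521875; next at i=8:; next p becomes 1838265625; next final value -4; both end at -4.
Every one of the 72 inputs gives matching results.
verdict: equivalent


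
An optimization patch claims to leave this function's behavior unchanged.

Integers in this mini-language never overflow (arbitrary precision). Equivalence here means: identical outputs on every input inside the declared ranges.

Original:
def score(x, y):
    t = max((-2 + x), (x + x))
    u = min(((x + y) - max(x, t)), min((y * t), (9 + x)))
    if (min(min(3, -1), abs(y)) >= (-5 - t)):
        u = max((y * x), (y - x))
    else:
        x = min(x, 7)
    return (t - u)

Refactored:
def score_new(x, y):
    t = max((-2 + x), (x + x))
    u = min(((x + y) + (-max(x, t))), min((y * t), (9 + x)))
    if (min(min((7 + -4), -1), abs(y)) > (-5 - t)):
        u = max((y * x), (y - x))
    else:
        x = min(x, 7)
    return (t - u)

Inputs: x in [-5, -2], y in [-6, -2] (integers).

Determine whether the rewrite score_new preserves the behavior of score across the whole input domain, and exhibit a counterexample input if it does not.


Consider the input x=-2, y=-6.
score: t := -4 | u := -6 | (min(min(3, -1), abs(y)) >= (-5 - t)): true | u := 12 | result -16
score_new: t := -4 | u := -6 | (min(min((7 + -4), -1), abs(y)) > (-5 - t)): false | x := -2 | result 2
-16 against 2: the behavior changed.
verdict: not equivalent; witness: x=-2, y=-6


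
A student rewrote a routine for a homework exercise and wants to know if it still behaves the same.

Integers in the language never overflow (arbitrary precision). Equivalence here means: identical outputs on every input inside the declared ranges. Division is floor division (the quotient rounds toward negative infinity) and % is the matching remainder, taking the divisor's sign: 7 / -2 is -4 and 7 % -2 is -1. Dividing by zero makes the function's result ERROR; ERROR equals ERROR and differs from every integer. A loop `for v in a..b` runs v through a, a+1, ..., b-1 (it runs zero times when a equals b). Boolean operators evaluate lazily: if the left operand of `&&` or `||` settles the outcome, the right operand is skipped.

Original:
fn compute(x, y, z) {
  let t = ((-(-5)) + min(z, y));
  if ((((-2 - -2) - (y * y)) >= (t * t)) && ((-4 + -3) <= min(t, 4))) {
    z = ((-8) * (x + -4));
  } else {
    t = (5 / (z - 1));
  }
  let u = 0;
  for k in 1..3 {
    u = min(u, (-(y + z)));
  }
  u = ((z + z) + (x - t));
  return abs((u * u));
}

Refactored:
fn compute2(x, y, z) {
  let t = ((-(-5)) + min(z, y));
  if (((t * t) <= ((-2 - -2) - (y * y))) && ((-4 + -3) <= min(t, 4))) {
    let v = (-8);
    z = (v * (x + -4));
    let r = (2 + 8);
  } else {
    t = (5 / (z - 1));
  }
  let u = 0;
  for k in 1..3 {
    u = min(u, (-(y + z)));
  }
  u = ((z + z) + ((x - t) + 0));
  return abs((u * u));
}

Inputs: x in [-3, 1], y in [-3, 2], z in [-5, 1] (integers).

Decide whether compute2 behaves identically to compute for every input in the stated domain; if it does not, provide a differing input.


Comparing the listings, the differences include: comparison usage differs; and statement counts differ; and arithmetic usage differs; and constant usage differs; and local variable names differ.
Tracing x=1, y=-1, z=-2: compute: t := 3 | ((((-2 - -2) - (y * y)) >= (t * t)) && ((-4 + -3) <= min(t, 4))): false | t := -2 | u := 0 | iter k=1: | u := 0 | iter k=2: | u := 0 | u := -1 | result 1 | compute2: t := 3 | (((t * t) <= ((-2 - -2) - (y * y))) && ((-4 + -3) <= min(t, 4))): false | t := -2 | u := 0 | iter k=1: | u := 0 | iter k=2: | u := 0 | u := -1 | result 1 — matching result 1.
An exhaustive pass over the 210 declared inputs shows identical outputs.
verdict: equivalent


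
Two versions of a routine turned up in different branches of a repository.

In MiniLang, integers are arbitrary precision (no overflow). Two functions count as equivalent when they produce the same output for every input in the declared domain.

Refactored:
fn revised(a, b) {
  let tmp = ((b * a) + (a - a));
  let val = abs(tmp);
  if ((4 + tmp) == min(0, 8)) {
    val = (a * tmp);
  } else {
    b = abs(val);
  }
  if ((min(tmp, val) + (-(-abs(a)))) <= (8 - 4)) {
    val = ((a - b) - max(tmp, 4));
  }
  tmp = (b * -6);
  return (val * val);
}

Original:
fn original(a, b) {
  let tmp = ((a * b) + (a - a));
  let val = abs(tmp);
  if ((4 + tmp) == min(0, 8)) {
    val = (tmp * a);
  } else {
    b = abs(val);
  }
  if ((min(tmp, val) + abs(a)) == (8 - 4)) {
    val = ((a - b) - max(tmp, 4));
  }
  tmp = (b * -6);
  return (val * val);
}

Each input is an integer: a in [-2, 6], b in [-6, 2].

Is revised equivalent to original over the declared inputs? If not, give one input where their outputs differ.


Not equivalent: a=-2, b=0 separates them (0 vs 36).
original: tmp = 0; val = 0; ((4 + tmp) == min(0, 8)) -> false; b = 0; ((min(tmp, val) + abs(a)) == (8 - 4)) -> false; tmp = 0; return 0
revised: tmp = 0; val = 0; ((4 + tmp) == min(0, 8)) -> false; b = 0; ((min(tmp, val) + (-(-abs(a)))) <= (8 - 4)) -> true; val = -6; tmp = 0; return 36
verdict: not equivalent; witness: a=-2, b=0


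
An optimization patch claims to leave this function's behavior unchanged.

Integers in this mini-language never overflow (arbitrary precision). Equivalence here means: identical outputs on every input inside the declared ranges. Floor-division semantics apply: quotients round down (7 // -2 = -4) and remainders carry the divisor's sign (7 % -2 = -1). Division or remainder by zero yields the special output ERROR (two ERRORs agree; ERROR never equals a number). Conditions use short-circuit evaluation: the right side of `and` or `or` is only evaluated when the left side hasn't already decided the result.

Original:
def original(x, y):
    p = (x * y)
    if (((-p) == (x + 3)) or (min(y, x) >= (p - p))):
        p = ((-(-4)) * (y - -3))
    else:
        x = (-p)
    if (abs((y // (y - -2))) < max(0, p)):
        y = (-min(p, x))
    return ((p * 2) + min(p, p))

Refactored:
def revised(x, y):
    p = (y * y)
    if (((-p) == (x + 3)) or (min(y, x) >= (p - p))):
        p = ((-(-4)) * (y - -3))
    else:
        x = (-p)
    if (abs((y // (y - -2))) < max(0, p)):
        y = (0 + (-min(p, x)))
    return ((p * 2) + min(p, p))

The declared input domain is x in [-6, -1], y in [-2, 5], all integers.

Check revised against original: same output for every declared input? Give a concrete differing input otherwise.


These are not equivalent — on x=-6, y=-1 the outputs split (18 vs 3).
original: p := 6 | (((-p) == (x + 3)) or (min(y, x) >= (p - p))): false | x := -6 | (abs((y // (y - -2))) < max(0, p)): true | y := 6 | result 18
revised: p := 1 | (((-p) == (x + 3)) or (min(y, x) >= (p - p))): false | x := -1 | (abs((y // (y - -2))) < max(0, p)): false | result 3
verdict: not equivalent; witness: x=-6, y=-1


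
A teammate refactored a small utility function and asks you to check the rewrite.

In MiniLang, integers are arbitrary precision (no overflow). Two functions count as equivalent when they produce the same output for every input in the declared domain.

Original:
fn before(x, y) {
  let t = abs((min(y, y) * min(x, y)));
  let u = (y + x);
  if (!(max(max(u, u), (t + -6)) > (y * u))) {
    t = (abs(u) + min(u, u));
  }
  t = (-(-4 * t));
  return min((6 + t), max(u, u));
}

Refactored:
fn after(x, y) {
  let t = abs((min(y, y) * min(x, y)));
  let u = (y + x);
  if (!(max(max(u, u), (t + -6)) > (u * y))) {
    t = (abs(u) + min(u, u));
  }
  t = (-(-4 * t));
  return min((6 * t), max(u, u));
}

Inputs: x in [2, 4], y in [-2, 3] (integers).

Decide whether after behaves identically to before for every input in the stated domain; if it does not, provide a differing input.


Take x=2, y=0.
before: t=0, then u=2, then (!(max(max(u, u), (t + -6)) > (y * u))) is false, then t=0, then returns 2
after: t=0, then u=2, then (!(max(max(u, u), (t + -6)) > (u * y))) is false, then t=0, then returns 0
2 against 0: the behavior changed.
verdict: not equivalent; witness: x=2, y=0


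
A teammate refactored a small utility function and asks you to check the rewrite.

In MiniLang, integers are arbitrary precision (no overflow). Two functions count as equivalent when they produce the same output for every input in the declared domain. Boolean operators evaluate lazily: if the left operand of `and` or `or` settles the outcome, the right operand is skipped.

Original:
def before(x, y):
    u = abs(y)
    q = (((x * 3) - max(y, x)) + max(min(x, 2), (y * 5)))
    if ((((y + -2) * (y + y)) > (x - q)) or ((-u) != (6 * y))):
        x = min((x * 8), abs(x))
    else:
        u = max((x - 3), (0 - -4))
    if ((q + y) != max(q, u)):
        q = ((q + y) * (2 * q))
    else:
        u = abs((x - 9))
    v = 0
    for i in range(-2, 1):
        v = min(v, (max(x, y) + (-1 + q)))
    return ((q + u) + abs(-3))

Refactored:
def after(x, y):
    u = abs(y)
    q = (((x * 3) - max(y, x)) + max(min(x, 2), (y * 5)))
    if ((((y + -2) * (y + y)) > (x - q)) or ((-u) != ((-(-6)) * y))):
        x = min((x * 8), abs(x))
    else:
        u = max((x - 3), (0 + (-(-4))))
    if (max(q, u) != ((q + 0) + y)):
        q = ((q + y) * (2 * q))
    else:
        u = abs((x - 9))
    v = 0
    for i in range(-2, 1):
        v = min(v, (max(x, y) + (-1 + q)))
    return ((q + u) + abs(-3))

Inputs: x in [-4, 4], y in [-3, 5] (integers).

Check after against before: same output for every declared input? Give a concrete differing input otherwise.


Behavior is preserved: although constant usage differs, plus arithmetic usage differs, the outputs never diverge.
One worked example (x=0, y=3) — before: u=3, then q=12, then ((((y + -2) * (y + y)) > (x - q)) or ((-u) != (6 * y))) is true, then x=0, then ((q + y) != max(q, u)) is true, then q=360, then v=0, then (i=-2), then v=0, then (i=-1), then v=0, then (i=0), then v=0, then returns 366; after: u=3, then q=12, then ((((y + -2) * (y + y)) > (x - q)) or ((-u) != ((-(-6)) * y))) is true, then x=0, then (max(q, u) != ((q + 0) + y)) is true, then q=360, then v=0, then (i=-2), then v=0, then (i=-1), then v=0, then (i=0), then v=0, then returns 366; agreement on 366.
Across all 81 domain points the two functions coincide.
verdict: equivalent


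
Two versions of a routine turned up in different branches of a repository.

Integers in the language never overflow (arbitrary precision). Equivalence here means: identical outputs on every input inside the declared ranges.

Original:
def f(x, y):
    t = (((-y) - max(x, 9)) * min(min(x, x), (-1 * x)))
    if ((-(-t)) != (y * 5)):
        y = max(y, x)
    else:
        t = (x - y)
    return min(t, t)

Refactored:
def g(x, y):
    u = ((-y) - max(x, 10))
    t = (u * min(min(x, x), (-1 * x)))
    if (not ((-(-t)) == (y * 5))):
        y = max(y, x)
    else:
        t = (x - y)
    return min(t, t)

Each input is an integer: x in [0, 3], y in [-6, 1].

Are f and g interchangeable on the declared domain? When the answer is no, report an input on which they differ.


There is a counterexample at x=1, y=-6: 3 on one side, 4 on the other.
f: t becomes 3; next ((-(-t)) != (y * 5)) evaluates to true; next y becomes 1; next final value 3
g: u becomes -4; next t becomes 4; next (not ((-(-t)) == (y * 5))) evaluates to true; next y becomes 1; next final value 4
verdict: not equivalent; witness: x=1, y=-6


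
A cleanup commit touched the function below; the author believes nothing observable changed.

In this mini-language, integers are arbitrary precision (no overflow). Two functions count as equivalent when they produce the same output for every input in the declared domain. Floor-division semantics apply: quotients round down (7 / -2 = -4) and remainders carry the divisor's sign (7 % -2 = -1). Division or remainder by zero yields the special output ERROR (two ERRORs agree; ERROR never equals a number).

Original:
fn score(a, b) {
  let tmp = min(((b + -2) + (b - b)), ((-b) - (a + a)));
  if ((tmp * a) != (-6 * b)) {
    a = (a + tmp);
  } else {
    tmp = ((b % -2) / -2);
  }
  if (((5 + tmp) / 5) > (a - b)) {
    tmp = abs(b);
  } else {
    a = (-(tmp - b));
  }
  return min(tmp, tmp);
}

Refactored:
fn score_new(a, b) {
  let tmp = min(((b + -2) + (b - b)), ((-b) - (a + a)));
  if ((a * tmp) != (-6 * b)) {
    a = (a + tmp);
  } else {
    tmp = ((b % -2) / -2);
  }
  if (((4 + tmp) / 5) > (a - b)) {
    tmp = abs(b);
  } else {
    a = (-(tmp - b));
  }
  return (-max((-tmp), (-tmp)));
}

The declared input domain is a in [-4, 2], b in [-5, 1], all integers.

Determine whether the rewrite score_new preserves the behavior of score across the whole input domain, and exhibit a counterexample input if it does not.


Take a=-4, b=-4.
score: tmp := -6 | ((tmp * a) != (-6 * b)): false | tmp := 0 | (((5 + tmp) / 5) > (a - b)): true | tmp := 4 | result 4
score_new: tmp := -6 | ((a * tmp) != (-6 * b)): false | tmp := 0 | (((4 + tmp) / 5) > (a - b)): false | a := -4 | result 0
4 and 0 differ, so these are not the same function on this domain.
verdict: not equivalent; witness: a=-4, b=-4
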